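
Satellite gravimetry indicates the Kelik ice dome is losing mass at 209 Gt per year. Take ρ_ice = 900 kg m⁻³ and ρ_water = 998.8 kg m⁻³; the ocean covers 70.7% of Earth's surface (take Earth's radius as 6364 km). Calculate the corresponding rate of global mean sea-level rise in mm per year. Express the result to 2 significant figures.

≈ 0.58 mm/yr

ρ_w = 998.8 kg m⁻³. Annual water volume added = 209 Gt / ρ_w = 2.090×10^14 kg / 998.8 kg m⁻³ = 2.093×10^11 m³.
Δh per year = 2.093×10^11 / 3.60×10^14 = 5.82×10^-4 m = 0.58 mm.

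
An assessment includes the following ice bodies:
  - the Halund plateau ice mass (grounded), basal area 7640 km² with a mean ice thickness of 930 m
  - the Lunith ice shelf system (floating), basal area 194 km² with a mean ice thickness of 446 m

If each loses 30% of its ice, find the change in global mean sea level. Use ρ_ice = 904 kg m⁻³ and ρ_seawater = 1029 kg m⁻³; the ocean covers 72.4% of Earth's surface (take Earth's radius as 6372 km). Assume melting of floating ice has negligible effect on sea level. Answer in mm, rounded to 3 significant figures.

Halund: ice volume = 7640 km² × 930 m = 7105 km³; 0.3 × 7105 × (904/1029) = 1873 km³ of water.
The Lunith ice shelf system is floating and already displaces its own weight of water, so its melt adds essentially nothing to sea level.
Total added water ≈ 1.873×10^12 m³ over 3.69×10^14 m² → Δh = 5.07×10^-3 m = 5.07 mm.

≈ 5.07 mm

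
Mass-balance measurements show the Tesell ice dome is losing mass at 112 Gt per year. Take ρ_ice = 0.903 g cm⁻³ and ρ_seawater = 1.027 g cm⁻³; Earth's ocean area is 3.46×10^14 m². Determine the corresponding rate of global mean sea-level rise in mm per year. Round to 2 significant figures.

ρ_w = 1.027 g cm⁻³ = 1027 kg m⁻³. Annual water volume added = 112 Gt / ρ_w = 1.120×10^14 kg / 1027 kg m⁻³ = 1.091×10^11 m³.
Δh per year = 1.091×10^11 / 3.46×10^14 = 3.15×10^-4 m = 0.32 mm.

≈ 0.32 mm/yr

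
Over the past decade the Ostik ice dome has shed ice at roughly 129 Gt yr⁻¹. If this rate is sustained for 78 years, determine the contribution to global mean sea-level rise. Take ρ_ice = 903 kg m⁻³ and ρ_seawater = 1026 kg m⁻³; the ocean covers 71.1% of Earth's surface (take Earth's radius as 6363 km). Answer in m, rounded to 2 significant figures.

Total mass lost = 129 Gt/yr × 78 yr = 1.006×10^4 Gt = 1.006×10^16 kg.
ρ_w = 1026 kg m⁻³, so water volume = 1.006×10^16 / 1026 = 9.807×10^12 m³.
Δh = 9.807×10^12 / 3.62×10^14 = 0.0271 m.

≈ 0.027 m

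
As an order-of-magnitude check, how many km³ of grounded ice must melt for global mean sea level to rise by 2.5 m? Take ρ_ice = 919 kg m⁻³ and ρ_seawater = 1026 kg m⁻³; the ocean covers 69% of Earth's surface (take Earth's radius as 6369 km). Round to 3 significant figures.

≈ 9.82×10^5 km³

Required water volume = Δh × A = 2.5 m × 3.52×10^14 m² = 8.793×10^14 m³ = 8.793×10^5 km³.
Ice volume = water volume × ρ_w/ρ_ice = 8.793×10^5 × 1026/919 = 9.82×10^5 km³.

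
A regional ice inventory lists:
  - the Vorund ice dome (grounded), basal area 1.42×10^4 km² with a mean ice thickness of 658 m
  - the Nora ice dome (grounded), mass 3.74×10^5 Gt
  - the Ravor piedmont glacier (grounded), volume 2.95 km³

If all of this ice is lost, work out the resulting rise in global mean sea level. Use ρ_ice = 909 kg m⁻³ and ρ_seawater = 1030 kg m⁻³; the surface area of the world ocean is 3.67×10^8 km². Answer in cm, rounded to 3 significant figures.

≈ 101 cm

Vorund: ice volume = 1.42×10^4 km² × 658 m = 9344 km³; 9344 × (909/1030) = 8246 km³ of water.
Nora: 3.74×10^5 Gt = 3.740×10^17 kg; dividing by ρ_w = 1030 kg m⁻³ gives 3.631×10^14 m³ of water.
Ravor: 2.95 km³ × (909/1030) = 2.603 km³ of water.
Total added water ≈ 3.714×10^14 m³ over 3.67×10^14 m² → Δh = 1.01 m = 101 cm.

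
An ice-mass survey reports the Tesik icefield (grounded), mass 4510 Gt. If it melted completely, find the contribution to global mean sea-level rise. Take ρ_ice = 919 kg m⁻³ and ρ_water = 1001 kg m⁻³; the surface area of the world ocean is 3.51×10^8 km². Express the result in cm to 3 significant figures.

≈ 1.28 cm

Tesik: 4510 Gt = 4.510×10^15 kg; dividing by ρ_w = 1001 kg m⁻³ gives 4.505×10^12 m³ of water.
Spread over 3.51×10^14 m² of ocean, Δh = 4.505×10^12 / 3.51×10^14 = 0.0128 m = 1.28 cm.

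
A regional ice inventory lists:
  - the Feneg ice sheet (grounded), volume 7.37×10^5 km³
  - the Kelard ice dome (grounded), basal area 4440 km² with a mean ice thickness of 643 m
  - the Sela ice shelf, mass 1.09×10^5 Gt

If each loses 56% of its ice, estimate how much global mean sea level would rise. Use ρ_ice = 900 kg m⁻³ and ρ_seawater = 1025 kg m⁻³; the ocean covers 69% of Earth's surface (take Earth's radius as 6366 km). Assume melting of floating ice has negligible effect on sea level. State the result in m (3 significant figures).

Feneg: 0.56 × 7.37×10^5 km³ × (900/1025) = 3.624×10^5 km³ of water.
Kelard: ice volume = 4440 km² × 643 m = 2855 km³; 0.56 × 2855 × (900/1025) = 1404 km³ of water.
The Sela ice shelf is floating and already displaces its own weight of water, so its melt adds essentially nothing to sea level.
Total added water ≈ 3.638×10^14 m³ over 3.51×10^14 m² → Δh = 1.04 m.

≈ 1.04 m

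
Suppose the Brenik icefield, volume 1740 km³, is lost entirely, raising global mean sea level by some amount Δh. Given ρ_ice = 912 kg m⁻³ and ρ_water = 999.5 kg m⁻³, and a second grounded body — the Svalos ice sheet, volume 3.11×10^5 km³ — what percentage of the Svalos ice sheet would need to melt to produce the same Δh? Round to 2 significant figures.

≈ 0.56 %

Equal sea-level rise means equal mass of meltwater, i.e. equal mass of ice lost.
Ice mass of Brenik: 1.587×10^15 kg; ice mass of Svalos: 2.836×10^17 kg.
Fraction required = 1.587×10^15 / 2.836×10^17 = 5.59×10^-3 → 0.56 %.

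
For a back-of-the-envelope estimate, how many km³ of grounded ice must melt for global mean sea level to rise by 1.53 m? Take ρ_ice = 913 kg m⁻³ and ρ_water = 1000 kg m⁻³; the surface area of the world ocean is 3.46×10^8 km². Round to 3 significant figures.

≈ 5.80×10^5 km³

Required water volume = Δh × A = 1.53 m × 3.46×10^14 m² = 5.294×10^14 m³ = 5.294×10^5 km³.
Ice volume = water volume × ρ_w/ρ_ice = 5.294×10^5 × 1000/913 = 5.80×10^5 km³.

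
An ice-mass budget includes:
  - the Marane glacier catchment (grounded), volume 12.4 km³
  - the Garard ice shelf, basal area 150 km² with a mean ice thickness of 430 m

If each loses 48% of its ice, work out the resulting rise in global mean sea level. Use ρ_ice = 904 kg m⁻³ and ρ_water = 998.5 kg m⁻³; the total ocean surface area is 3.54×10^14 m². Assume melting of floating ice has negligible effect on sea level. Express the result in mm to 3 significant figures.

≈ 0.0152 mm

Marane: 0.48 × 12.4 km³ × (904/998.5) = 5.389 km³ of water.
The Garard ice shelf is floating and already displaces its own weight of water, so its melt adds essentially nothing to sea level.
Total added water ≈ 5.389×10^9 m³ over 3.54×10^14 m² → Δh = 1.52×10^-5 m = 0.0152 mm.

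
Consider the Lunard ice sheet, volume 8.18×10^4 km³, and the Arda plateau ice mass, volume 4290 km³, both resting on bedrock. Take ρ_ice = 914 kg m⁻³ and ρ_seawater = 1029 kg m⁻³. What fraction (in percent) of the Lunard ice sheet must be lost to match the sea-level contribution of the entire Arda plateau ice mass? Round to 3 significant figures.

Equal sea-level rise means equal mass of meltwater, i.e. equal mass of ice lost.
Ice mass of Arda: 3.921×10^15 kg; ice mass of Lunard: 7.477×10^16 kg.
Fraction required = 3.921×10^15 / 7.477×10^16 = 0.0524 → 5.24 %.

≈ 5.24 %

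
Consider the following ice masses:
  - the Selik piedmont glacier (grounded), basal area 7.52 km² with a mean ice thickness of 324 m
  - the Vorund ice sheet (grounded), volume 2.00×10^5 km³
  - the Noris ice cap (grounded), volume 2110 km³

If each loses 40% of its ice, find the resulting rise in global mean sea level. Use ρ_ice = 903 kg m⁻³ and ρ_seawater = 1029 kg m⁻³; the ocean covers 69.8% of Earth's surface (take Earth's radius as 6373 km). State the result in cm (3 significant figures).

Selik: ice volume = 7.52 km² × 324 m = 2.436 km³; 0.4 × 2.436 × (903/1029) = 0.8553 km³ of water.
Vorund: 0.4 × 2.00×10^5 km³ × (903/1029) = 7.020×10^4 km³ of water.
Noris: 0.4 × 2110 km³ × (903/1029) = 740.7 km³ of water.
Total added water ≈ 7.095×10^13 m³ over 3.56×10^14 m² → Δh = 0.199 m = 19.9 cm.

≈ 19.9 cm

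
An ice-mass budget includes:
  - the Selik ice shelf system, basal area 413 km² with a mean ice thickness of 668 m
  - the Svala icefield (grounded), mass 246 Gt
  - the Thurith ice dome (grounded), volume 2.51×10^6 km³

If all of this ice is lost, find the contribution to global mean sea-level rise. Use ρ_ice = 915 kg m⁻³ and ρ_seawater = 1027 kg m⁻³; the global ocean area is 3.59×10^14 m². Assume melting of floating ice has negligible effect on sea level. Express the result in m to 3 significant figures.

≈ 6.23 m

The Selik ice shelf system is floating and already displaces its own weight of water, so its melt adds essentially nothing to sea level.
Svala: 246 Gt = 2.460×10^14 kg; dividing by ρ_w = 1027 kg m⁻³ gives 2.395×10^11 m³ of water.
Thurith: 2.51×10^6 km³ × (915/1027) = 2.236×10^6 km³ of water.
Total added water ≈ 2.237×10^15 m³ over 3.59×10^14 m² → Δh = 6.23 m.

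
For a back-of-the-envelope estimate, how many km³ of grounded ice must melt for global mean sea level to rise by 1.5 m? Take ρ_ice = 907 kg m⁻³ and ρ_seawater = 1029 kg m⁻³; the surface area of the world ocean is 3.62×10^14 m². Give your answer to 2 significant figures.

≈ 6.2×10^5 km³

Required water volume = Δh × A = 1.5 m × 3.62×10^14 m² = 5.430×10^14 m³ = 5.430×10^5 km³.
Ice volume = water volume × ρ_w/ρ_ice = 5.430×10^5 × 1029/907 = 6.2×10^5 km³.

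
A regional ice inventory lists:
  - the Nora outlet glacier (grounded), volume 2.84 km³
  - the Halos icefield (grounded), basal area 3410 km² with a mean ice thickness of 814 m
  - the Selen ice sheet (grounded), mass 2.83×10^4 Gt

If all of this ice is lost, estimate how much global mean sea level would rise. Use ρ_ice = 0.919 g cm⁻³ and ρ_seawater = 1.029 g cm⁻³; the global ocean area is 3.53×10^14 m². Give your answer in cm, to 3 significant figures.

≈ 8.49 cm

Nora: 2.84 km³ × (919/1029) = 2.536 km³ of water.
Halos: ice volume = 3410 km² × 814 m = 2776 km³; 2776 × (919/1029) = 2479 km³ of water.
Selen: 2.83×10^4 Gt = 2.830×10^16 kg; dividing by ρ_w = 1.029 g cm⁻³ = 1029 kg m⁻³ gives 2.750×10^13 m³ of water.
Total added water ≈ 2.998×10^13 m³ over 3.53×10^14 m² → Δh = 0.0849 m = 8.49 cm.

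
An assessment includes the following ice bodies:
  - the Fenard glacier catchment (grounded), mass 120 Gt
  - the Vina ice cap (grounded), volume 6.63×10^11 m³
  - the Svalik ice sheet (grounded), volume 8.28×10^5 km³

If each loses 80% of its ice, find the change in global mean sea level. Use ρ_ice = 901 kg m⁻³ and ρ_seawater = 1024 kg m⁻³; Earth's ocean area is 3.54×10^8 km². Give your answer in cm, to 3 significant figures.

≈ 165 cm

Fenard: 0.8 × 120 Gt = 9.600×10^13 kg; dividing by ρ_w = 1024 kg m⁻³ gives 9.375×10^10 m³ of water.
Vina: 0.8 × 6.63×10^11 m³ × (901/1024) = 4.667×10^11 m³ of water.
Svalik: 0.8 × 8.28×10^5 km³ × (901/1024) = 5.828×10^5 km³ of water.
Total added water ≈ 5.834×10^14 m³ over 3.54×10^14 m² → Δh = 1.65 m = 165 cm.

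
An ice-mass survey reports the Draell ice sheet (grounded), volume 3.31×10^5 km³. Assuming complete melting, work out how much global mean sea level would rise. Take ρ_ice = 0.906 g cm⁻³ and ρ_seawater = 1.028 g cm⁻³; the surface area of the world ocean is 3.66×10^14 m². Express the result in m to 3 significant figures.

≈ 0.797 m

Draell: 3.31×10^5 km³ × (906/1028) = 2.917×10^5 km³ of water.
Spread over 3.66×10^14 m² of ocean, Δh = 2.917×10^14 / 3.66×10^14 = 0.797 m.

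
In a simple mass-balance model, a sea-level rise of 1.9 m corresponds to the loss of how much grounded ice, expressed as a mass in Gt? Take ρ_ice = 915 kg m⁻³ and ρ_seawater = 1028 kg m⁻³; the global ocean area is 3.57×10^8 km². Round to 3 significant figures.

Required water volume = Δh × A = 1.9 m × 3.57×10^14 m² = 6.783×10^14 m³.
ρ_w = 1028 kg m⁻³, so the mass of water = 6.783×10^14 m³ × 1028 kg m⁻³ = 6.973×10^17 kg = 6.97×10^5 Gt (and the same mass of ice, by conservation).

≈ 6.97×10^5 Gt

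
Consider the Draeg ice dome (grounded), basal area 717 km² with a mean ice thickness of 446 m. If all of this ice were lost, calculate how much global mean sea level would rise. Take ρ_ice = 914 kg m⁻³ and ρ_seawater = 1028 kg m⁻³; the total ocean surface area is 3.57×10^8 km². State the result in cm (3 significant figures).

Draeg: ice volume = 717 km² × 446 m = 319.8 km³; 319.8 × (914/1028) = 284.3 km³ of water.
Spread over 3.57×10^14 m² of ocean, Δh = 2.843×10^11 / 3.57×10^14 = 7.96×10^-4 m = 0.0796 cm.

≈ 0.0796 cm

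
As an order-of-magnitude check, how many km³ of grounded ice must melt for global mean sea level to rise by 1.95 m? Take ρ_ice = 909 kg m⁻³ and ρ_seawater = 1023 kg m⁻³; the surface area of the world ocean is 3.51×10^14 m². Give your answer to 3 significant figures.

Required water volume = Δh × A = 1.95 m × 3.51×10^14 m² = 6.844×10^14 m³ = 6.844×10^5 km³.
Ice volume = water volume × ρ_w/ρ_ice = 6.844×10^5 × 1023/909 = 7.70×10^5 km³.

≈ 7.70×10^5 km³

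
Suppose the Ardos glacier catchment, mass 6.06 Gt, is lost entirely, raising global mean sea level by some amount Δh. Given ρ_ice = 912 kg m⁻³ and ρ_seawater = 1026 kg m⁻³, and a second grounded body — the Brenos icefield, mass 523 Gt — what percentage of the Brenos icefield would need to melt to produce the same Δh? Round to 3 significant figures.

≈ 1.16 %

Equal sea-level rise means equal mass of meltwater, i.e. equal mass of ice lost.
Ice mass of Ardos: 6.060×10^12 kg; ice mass of Brenos: 5.230×10^14 kg.
Fraction required = 6.060×10^12 / 5.230×10^14 = 0.0116 → 1.16 %.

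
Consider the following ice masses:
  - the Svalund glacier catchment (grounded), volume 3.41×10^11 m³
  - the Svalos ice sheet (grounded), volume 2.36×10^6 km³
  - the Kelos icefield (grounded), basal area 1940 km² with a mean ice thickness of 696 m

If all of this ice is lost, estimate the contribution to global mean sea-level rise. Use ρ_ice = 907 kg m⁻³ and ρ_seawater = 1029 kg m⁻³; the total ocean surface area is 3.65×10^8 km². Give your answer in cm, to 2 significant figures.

≈ 570 cm

Svalund: 3.41×10^11 m³ × (907/1029) = 3.006×10^11 m³ of water.
Svalos: 2.36×10^6 km³ × (907/1029) = 2.080×10^6 km³ of water.
Kelos: ice volume = 1940 km² × 696 m = 1350 km³; 1350 × (907/1029) = 1190 km³ of water.
Total added water ≈ 2.082×10^15 m³ over 3.65×10^14 m² → Δh = 5.70 m = 570 cm.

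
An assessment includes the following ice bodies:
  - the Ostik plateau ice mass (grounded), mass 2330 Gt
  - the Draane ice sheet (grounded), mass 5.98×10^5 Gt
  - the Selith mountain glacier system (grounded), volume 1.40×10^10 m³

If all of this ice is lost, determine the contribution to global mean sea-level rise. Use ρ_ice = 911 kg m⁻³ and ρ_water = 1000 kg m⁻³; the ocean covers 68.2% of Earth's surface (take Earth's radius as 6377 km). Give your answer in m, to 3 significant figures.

≈ 1.72 m

Ostik: 2330 Gt = 2.330×10^15 kg; dividing by ρ_w = 1000 kg m⁻³ gives 2.330×10^12 m³ of water.
Draane: 5.98×10^5 Gt = 5.980×10^17 kg; dividing by ρ_w = 1000 kg m⁻³ gives 5.980×10^14 m³ of water.
Selith: 1.40×10^10 m³ × (911/1000) = 1.275×10^10 m³ of water.
Total added water ≈ 6.003×10^14 m³ over 3.49×10^14 m² → Δh = 1.72 m.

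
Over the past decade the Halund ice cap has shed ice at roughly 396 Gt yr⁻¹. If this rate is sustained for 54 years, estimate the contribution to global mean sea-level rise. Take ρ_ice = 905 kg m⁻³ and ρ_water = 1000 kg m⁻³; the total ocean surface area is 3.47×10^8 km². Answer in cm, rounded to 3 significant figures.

≈ 6.16 cm

Total mass lost = 396 Gt/yr × 54 yr = 2.138×10^4 Gt = 2.138×10^16 kg.
ρ_w = 1000 kg m⁻³, so water volume = 2.138×10^16 / 1000 = 2.138×10^13 m³.
Δh = 2.138×10^13 / 3.47×10^14 = 0.0616 m = 6.16 cm.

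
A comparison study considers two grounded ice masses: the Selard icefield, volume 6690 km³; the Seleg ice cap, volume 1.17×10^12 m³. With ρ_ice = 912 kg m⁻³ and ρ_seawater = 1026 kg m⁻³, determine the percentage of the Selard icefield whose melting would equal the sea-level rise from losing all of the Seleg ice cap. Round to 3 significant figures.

Equal sea-level rise means equal mass of meltwater, i.e. equal mass of ice lost.
Ice mass of Seleg: 1.067×10^15 kg; ice mass of Selard: 6.101×10^15 kg.
Fraction required = 1.067×10^15 / 6.101×10^15 = 0.175 → 17.5 %.

≈ 17.5 %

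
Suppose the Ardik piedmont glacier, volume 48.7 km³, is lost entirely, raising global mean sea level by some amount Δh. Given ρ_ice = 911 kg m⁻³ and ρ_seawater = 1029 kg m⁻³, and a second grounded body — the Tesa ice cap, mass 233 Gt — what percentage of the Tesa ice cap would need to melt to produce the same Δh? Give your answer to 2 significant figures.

Equal sea-level rise means equal mass of meltwater, i.e. equal mass of ice lost.
Ice mass of Ardik: 4.437×10^13 kg; ice mass of Tesa: 2.330×10^14 kg.
Fraction required = 4.437×10^13 / 2.330×10^14 = 0.190 → 19 %.

≈ 19 %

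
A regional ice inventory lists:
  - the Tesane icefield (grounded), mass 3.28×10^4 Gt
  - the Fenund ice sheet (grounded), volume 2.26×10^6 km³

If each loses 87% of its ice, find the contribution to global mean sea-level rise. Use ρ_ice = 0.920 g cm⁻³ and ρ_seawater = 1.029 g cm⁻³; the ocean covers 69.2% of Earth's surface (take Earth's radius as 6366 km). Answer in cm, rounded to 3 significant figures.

≈ 507 cm

Tesane: 0.87 × 3.28×10^4 Gt = 2.854×10^16 kg; dividing by ρ_w = 1.029 g cm⁻³ = 1029 kg m⁻³ gives 2.773×10^13 m³ of water.
Fenund: 0.87 × 2.26×10^6 km³ × (920/1029) = 1.758×10^6 km³ of water.
Total added water ≈ 1.786×10^15 m³ over 3.52×10^14 m² → Δh = 5.07 m = 507 cm.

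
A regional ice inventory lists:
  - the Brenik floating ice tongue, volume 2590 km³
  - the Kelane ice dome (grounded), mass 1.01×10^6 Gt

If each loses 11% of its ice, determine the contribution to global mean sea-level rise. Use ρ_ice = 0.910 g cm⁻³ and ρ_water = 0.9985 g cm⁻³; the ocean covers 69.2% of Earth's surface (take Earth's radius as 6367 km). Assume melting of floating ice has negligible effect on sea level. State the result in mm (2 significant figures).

The Brenik floating ice tongue is floating and already displaces its own weight of water, so its melt adds essentially nothing to sea level.
Kelane: 0.11 × 1.01×10^6 Gt = 1.111×10^17 kg; dividing by ρ_w = 0.9985 g cm⁻³ = 998.5 kg m⁻³ gives 1.113×10^14 m³ of water.
Total added water ≈ 1.113×10^14 m³ over 3.53×10^14 m² → Δh = 0.316 m = 320 mm.

≈ 320 mm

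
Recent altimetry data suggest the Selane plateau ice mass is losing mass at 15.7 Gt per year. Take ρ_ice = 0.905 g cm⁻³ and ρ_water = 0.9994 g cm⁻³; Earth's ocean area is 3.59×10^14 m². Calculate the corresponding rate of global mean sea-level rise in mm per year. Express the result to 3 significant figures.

≈ 0.0438 mm/yr

ρ_w = 0.9994 g cm⁻³ = 999.4 kg m⁻³. Annual water volume added = 15.7 Gt / ρ_w = 1.570×10^13 kg / 999.4 kg m⁻³ = 1.571×10^10 m³.
Δh per year = 1.571×10^10 / 3.59×10^14 = 4.38×10^-5 m = 0.0438 mm.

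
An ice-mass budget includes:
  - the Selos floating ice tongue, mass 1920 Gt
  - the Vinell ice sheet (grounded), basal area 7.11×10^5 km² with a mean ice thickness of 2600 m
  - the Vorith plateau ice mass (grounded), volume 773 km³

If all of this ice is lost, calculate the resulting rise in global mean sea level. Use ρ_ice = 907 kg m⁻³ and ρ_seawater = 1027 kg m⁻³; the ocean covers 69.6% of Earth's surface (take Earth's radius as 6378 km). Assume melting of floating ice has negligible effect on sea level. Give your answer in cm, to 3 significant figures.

The Selos floating ice tongue is floating and already displaces its own weight of water, so its melt adds essentially nothing to sea level.
Vinell: ice volume = 7.11×10^5 km² × 2600 m = 1.849×10^6 km³; 1.849×10^6 × (907/1027) = 1.633×10^6 km³ of water.
Vorith: 773 km³ × (907/1027) = 682.7 km³ of water.
Total added water ≈ 1.633×10^15 m³ over 3.56×10^14 m² → Δh = 4.59 m = 459 cm.

≈ 459 cm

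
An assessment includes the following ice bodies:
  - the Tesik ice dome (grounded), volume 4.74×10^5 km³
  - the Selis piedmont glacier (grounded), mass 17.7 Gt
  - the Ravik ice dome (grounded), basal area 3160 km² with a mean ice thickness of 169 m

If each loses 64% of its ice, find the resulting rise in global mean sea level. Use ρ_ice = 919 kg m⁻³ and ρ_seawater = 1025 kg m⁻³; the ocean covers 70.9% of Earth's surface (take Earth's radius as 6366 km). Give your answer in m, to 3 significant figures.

≈ 0.754 m

Tesik: 0.64 × 4.74×10^5 km³ × (919/1025) = 2.720×10^5 km³ of water.
Selis: 0.64 × 17.7 Gt = 1.133×10^13 kg; dividing by ρ_w = 1025 kg m⁻³ gives 1.105×10^10 m³ of water.
Ravik: ice volume = 3160 km² × 169 m = 534.0 km³; 0.64 × 534.0 × (919/1025) = 306.4 km³ of water.
Total added water ≈ 2.723×10^14 m³ over 3.61×10^14 m² → Δh = 0.754 m.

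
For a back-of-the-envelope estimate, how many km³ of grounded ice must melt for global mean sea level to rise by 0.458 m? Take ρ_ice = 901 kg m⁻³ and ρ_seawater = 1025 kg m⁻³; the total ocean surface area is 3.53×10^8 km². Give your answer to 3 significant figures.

Required water volume = Δh × A = 0.458 m × 3.53×10^14 m² = 1.617×10^14 m³ = 1.617×10^5 km³.
Ice volume = water volume × ρ_w/ρ_ice = 1.617×10^5 × 1025/901 = 1.84×10^5 km³.

≈ 1.84×10^5 km³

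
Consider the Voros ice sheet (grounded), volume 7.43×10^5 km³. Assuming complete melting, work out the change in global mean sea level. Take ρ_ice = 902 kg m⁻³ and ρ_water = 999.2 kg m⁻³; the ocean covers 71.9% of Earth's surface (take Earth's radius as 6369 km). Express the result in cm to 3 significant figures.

≈ 183 cm

Voros: 7.43×10^5 km³ × (902/999.2) = 6.707×10^5 km³ of water.
Spread over 3.67×10^14 m² of ocean, Δh = 6.707×10^14 / 3.67×10^14 = 1.83 m = 183 cm.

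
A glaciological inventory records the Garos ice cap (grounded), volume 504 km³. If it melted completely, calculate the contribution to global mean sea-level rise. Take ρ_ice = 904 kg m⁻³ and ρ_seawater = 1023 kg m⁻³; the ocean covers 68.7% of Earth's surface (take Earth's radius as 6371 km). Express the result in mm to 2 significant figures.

Garos: 504 km³ × (904/1023) = 445.4 km³ of water.
Spread over 3.50×10^14 m² of ocean, Δh = 4.454×10^11 / 3.50×10^14 = 1.27×10^-3 m = 1.3 mm.

≈ 1.3 mm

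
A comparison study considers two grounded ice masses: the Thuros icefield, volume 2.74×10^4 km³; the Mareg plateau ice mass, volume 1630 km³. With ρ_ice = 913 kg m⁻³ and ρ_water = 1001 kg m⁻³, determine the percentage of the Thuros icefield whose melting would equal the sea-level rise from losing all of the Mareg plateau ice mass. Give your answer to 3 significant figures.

≈ 5.95 %

Equal sea-level rise means equal mass of meltwater, i.e. equal mass of ice lost.
Ice mass of Mareg: 1.488×10^15 kg; ice mass of Thuros: 2.502×10^16 kg.
Fraction required = 1.488×10^15 / 2.502×10^16 = 0.0595 → 5.95 %.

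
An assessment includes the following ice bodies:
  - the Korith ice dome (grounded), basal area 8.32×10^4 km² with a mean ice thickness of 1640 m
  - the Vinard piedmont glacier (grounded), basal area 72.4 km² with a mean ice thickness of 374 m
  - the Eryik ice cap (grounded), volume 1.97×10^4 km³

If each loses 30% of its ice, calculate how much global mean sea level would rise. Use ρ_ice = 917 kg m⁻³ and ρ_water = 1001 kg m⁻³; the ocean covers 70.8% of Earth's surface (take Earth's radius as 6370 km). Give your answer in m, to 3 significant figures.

Korith: ice volume = 8.32×10^4 km² × 1640 m = 1.364×10^5 km³; 0.3 × 1.364×10^5 × (917/1001) = 3.750×10^4 km³ of water.
Vinard: ice volume = 72.4 km² × 374 m = 27.08 km³; 0.3 × 27.08 × (917/1001) = 7.442 km³ of water.
Eryik: 0.3 × 1.97×10^4 km³ × (917/1001) = 5414 km³ of water.
Total added water ≈ 4.292×10^13 m³ over 3.61×10^14 m² → Δh = 0.119 m.

≈ 0.119 m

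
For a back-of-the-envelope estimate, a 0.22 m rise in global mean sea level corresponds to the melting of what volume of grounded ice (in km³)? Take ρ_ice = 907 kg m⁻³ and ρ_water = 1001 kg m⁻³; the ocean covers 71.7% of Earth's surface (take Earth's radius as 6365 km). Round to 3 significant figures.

≈ 8.86×10^4 km³

Required water volume = Δh × A = 0.22 m × 3.65×10^14 m² = 8.031×10^13 m³ = 8.031×10^4 km³.
Ice volume = water volume × ρ_w/ρ_ice = 8.031×10^4 × 1001/907 = 8.86×10^4 km³.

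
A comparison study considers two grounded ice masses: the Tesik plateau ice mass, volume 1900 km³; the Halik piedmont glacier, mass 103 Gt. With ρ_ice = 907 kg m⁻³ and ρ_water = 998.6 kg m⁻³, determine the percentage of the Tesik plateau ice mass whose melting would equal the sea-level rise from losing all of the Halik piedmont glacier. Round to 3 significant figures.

≈ 5.98 %

Equal sea-level rise means equal mass of meltwater, i.e. equal mass of ice lost.
Ice mass of Halik: 1.030×10^14 kg; ice mass of Tesik: 1.723×10^15 kg.
Fraction required = 1.030×10^14 / 1.723×10^15 = 0.0598 → 5.98 %.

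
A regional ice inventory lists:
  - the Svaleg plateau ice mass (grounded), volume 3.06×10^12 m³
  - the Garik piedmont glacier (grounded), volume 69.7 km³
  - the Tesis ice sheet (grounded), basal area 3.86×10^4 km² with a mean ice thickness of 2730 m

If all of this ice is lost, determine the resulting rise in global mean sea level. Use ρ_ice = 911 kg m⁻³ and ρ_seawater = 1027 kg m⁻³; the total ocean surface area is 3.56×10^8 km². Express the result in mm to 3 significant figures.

Svaleg: 3.06×10^12 m³ × (911/1027) = 2.714×10^12 m³ of water.
Garik: 69.7 km³ × (911/1027) = 61.83 km³ of water.
Tesis: ice volume = 3.86×10^4 km² × 2730 m = 1.054×10^5 km³; 1.054×10^5 × (911/1027) = 9.348×10^4 km³ of water.
Total added water ≈ 9.625×10^13 m³ over 3.56×10^14 m² → Δh = 0.270 m = 270 mm.

≈ 270 mm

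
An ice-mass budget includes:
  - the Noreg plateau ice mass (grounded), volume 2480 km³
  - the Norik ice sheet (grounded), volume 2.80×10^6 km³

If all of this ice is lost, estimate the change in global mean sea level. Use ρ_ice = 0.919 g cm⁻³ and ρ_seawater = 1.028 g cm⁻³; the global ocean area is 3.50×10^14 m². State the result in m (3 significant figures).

≈ 7.16 m

Noreg: 2480 km³ × (919/1028) = 2217 km³ of water.
Norik: 2.80×10^6 km³ × (919/1028) = 2.503×10^6 km³ of water.
Total added water ≈ 2.505×10^15 m³ over 3.50×10^14 m² → Δh = 7.16 m.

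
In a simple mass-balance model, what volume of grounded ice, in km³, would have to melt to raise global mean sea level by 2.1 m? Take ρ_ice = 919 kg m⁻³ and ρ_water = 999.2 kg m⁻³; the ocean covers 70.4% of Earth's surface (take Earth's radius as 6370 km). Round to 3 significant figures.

≈ 8.20×10^5 km³

Required water volume = Δh × A = 2.1 m × 3.59×10^14 m² = 7.538×10^14 m³ = 7.538×10^5 km³.
Ice volume = water volume × ρ_w/ρ_ice = 7.538×10^5 × 999.2/919 = 8.20×10^5 km³.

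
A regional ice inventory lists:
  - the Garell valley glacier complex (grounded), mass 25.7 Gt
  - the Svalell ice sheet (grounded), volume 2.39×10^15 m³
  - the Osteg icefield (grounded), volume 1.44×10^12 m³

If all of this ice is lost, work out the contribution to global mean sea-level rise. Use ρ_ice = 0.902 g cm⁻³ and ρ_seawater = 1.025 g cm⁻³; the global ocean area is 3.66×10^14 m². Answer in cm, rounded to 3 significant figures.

Garell: 25.7 Gt = 2.570×10^13 kg; dividing by ρ_w = 1.025 g cm⁻³ = 1025 kg m⁻³ gives 2.507×10^10 m³ of water.
Svalell: 2.39×10^15 m³ × (902/1025) = 2.103×10^15 m³ of water.
Osteg: 1.44×10^12 m³ × (902/1025) = 1.267×10^12 m³ of water.
Total added water ≈ 2.104×10^15 m³ over 3.66×10^14 m² → Δh = 5.75 m = 575 cm.

≈ 575 cm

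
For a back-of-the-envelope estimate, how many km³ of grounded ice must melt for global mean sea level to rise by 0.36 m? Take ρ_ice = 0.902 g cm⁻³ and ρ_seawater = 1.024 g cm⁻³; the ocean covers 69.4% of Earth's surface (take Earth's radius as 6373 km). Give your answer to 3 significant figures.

Required water volume = Δh × A = 0.36 m × 3.54×10^14 m² = 1.275×10^14 m³ = 1.275×10^5 km³.
Ice volume = water volume × ρ_w/ρ_ice = 1.275×10^5 × 1024/902 = 1.45×10^5 km³.

≈ 1.45×10^5 km³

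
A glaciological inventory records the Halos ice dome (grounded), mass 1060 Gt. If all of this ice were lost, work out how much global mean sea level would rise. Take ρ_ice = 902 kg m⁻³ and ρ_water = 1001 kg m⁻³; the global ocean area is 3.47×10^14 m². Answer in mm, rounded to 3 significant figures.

Halos: 1060 Gt = 1.060×10^15 kg; dividing by ρ_w = 1001 kg m⁻³ gives 1.059×10^12 m³ of water.
Spread over 3.47×10^14 m² of ocean, Δh = 1.059×10^12 / 3.47×10^14 = 3.05×10^-3 m = 3.05 mm.

≈ 3.05 mm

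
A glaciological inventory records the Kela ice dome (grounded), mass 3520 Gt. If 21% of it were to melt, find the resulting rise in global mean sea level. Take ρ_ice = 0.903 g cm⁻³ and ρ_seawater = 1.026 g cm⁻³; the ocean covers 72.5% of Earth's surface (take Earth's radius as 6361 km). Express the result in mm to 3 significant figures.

Kela: 0.21 × 3520 Gt = 7.392×10^14 kg; dividing by ρ_w = 1.026 g cm⁻³ = 1026 kg m⁻³ gives 7.205×10^11 m³ of water.
Spread over 3.69×10^14 m² of ocean, Δh = 7.205×10^11 / 3.69×10^14 = 1.95×10^-3 m = 1.95 mm.

≈ 1.95 mm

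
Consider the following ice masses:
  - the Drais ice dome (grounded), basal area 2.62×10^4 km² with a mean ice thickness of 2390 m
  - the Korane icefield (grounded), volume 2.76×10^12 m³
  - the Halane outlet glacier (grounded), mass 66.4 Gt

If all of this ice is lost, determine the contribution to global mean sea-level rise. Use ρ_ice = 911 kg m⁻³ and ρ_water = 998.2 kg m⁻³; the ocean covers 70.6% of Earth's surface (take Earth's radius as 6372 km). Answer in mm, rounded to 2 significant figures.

≈ 170 mm

Drais: ice volume = 2.62×10^4 km² × 2390 m = 6.262×10^4 km³; 6.262×10^4 × (911/998.2) = 5.715×10^4 km³ of water.
Korane: 2.76×10^12 m³ × (911/998.2) = 2.519×10^12 m³ of water.
Halane: 66.4 Gt = 6.640×10^13 kg; dividing by ρ_w = 998.2 kg m⁻³ gives 6.652×10^10 m³ of water.
Total added water ≈ 5.973×10^13 m³ over 3.60×10^14 m² → Δh = 0.166 m = 170 mm.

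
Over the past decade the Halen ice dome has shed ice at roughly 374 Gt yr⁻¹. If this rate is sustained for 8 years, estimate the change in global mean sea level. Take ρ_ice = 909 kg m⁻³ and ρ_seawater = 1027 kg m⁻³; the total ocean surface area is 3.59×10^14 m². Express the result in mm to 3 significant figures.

≈ 8.12 mm

Total mass lost = 374 Gt/yr × 8 yr = 2992 Gt = 2.992×10^15 kg.
ρ_w = 1027 kg m⁻³, so water volume = 2.992×10^15 / 1027 = 2.913×10^12 m³.
Δh = 2.913×10^12 / 3.59×10^14 = 8.12×10^-3 m = 8.12 mm.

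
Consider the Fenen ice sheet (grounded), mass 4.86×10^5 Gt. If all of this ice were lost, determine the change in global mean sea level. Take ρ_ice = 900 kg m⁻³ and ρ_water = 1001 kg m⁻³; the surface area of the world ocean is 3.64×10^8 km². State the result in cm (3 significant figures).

Fenen: 4.86×10^5 Gt = 4.860×10^17 kg; dividing by ρ_w = 1001 kg m⁻³ gives 4.855×10^14 m³ of water.
Spread over 3.64×10^14 m² of ocean, Δh = 4.855×10^14 / 3.64×10^14 = 1.33 m = 133 cm.

≈ 133 cm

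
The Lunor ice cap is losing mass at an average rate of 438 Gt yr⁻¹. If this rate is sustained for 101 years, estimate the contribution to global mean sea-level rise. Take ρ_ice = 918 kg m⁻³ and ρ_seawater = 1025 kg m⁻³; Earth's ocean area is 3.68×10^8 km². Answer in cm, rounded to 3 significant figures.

≈ 11.7 cm

Total mass lost = 438 Gt/yr × 101 yr = 4.424×10^4 Gt = 4.424×10^16 kg.
ρ_w = 1025 kg m⁻³, so water volume = 4.424×10^16 / 1025 = 4.316×10^13 m³.
Δh = 4.316×10^13 / 3.68×10^14 = 0.117 m = 11.7 cm.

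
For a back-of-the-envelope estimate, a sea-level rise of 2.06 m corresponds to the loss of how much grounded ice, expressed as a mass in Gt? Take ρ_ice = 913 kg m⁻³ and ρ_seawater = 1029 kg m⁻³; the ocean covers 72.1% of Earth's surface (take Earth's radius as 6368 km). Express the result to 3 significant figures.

Required water volume = Δh × A = 2.06 m × 3.67×10^14 m² = 7.569×10^14 m³.
ρ_w = 1029 kg m⁻³, so the mass of water = 7.569×10^14 m³ × 1029 kg m⁻³ = 7.788×10^17 kg = 7.79×10^5 Gt (and the same mass of ice, by conservation).

≈ 7.79×10^5 Gt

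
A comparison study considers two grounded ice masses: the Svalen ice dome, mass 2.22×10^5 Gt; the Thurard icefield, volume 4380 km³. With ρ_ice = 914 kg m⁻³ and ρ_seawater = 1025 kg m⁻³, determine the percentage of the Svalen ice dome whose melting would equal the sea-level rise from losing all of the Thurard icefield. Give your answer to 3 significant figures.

≈ 1.80 %

Equal sea-level rise means equal mass of meltwater, i.e. equal mass of ice lost.
Ice mass of Thurard: 4.003×10^15 kg; ice mass of Svalen: 2.220×10^17 kg.
Fraction required = 4.003×10^15 / 2.220×10^17 = 0.0180 → 1.80 %.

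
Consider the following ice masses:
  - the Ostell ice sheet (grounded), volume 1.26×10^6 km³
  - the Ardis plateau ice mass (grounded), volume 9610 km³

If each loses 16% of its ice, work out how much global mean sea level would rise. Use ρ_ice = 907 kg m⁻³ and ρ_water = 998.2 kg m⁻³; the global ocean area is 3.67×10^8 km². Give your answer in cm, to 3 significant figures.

≈ 50.3 cm

Ostell: 0.16 × 1.26×10^6 km³ × (907/998.2) = 1.832×10^5 km³ of water.
Ardis: 0.16 × 9610 km³ × (907/998.2) = 1397 km³ of water.
Total added water ≈ 1.846×10^14 m³ over 3.67×10^14 m² → Δh = 0.503 m = 50.3 cm.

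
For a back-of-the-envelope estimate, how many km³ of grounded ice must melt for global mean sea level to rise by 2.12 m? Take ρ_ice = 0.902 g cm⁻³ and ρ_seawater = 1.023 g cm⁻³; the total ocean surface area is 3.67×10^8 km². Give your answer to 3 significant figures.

Required water volume = Δh × A = 2.12 m × 3.67×10^14 m² = 7.780×10^14 m³ = 7.780×10^5 km³.
Ice volume = water volume × ρ_w/ρ_ice = 7.780×10^5 × 1023/902 = 8.82×10^5 km³.

≈ 8.82×10^5 km³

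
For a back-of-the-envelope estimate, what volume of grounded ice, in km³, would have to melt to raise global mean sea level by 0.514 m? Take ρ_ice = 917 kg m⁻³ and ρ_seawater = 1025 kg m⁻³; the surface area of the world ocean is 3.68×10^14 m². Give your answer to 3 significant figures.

≈ 2.11×10^5 km³

Required water volume = Δh × A = 0.514 m × 3.68×10^14 m² = 1.892×10^14 m³ = 1.892×10^5 km³.
Ice volume = water volume × ρ_w/ρ_ice = 1.892×10^5 × 1025/917 = 2.11×10^5 km³.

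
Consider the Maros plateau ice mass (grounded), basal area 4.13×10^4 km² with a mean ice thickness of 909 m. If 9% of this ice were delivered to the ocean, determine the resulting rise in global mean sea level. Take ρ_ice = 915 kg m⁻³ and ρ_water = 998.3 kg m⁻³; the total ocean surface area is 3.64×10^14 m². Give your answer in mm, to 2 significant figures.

Maros: ice volume = 4.13×10^4 km² × 909 m = 3.754×10^4 km³; 0.09 × 3.754×10^4 × (915/998.3) = 3097 km³ of water.
Spread over 3.64×10^14 m² of ocean, Δh = 3.097×10^12 / 3.64×10^14 = 8.51×10^-3 m = 8.5 mm.

≈ 8.5 mm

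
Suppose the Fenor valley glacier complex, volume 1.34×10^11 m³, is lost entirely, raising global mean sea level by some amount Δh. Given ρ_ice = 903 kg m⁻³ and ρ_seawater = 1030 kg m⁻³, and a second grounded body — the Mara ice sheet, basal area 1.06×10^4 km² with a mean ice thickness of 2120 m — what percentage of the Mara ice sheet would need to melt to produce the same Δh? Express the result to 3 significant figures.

Equal sea-level rise means equal mass of meltwater, i.e. equal mass of ice lost.
Ice mass of Fenor: 1.210×10^14 kg; ice mass of Mara: 2.029×10^16 kg.
Fraction required = 1.210×10^14 / 2.029×10^16 = 5.96×10^-3 → 0.596 %.

≈ 0.596 %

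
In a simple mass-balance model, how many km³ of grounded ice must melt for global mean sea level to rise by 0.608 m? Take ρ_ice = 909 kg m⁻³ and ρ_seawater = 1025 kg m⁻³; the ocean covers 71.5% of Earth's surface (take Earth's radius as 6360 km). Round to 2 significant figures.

≈ 2.5×10^5 km³

Required water volume = Δh × A = 0.608 m × 3.63×10^14 m² = 2.210×10^14 m³ = 2.210×10^5 km³.
Ice volume = water volume × ρ_w/ρ_ice = 2.210×10^5 × 1025/909 = 2.5×10^5 km³.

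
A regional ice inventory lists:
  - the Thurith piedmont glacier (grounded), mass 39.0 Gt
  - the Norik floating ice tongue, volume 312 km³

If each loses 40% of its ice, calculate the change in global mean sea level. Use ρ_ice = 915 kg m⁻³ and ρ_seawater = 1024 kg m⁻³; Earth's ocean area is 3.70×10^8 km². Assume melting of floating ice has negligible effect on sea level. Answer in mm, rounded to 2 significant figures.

≈ 0.041 mm

Thurith: 0.4 × 39.0 Gt = 1.560×10^13 kg; dividing by ρ_w = 1024 kg m⁻³ gives 1.523×10^10 m³ of water.
The Norik floating ice tongue is floating and already displaces its own weight of water, so its melt adds essentially nothing to sea level.
Total added water ≈ 1.523×10^10 m³ over 3.70×10^14 m² → Δh = 4.12×10^-5 m = 0.041 mm.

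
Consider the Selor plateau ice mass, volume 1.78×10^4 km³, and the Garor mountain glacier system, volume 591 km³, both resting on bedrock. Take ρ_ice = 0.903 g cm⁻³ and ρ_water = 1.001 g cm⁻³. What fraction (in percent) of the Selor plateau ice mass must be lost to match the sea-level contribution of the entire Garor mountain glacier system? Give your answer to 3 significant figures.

Equal sea-level rise means equal mass of meltwater, i.e. equal mass of ice lost.
Ice mass of Garor: 5.337×10^14 kg; ice mass of Selor: 1.607×10^16 kg.
Fraction required = 5.337×10^14 / 1.607×10^16 = 0.0332 → 3.32 %.

≈ 3.32 %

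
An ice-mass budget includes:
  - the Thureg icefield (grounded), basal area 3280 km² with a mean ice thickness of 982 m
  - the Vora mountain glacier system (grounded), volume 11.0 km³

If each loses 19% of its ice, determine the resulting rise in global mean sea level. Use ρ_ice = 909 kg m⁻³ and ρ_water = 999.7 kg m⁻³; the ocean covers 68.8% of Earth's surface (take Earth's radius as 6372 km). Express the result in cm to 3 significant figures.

≈ 0.159 cm

Thureg: ice volume = 3280 km² × 982 m = 3221 km³; 0.19 × 3221 × (909/999.7) = 556.5 km³ of water.
Vora: 0.19 × 11.0 km³ × (909/999.7) = 1.900 km³ of water.
Total added water ≈ 5.584×10^11 m³ over 3.51×10^14 m² → Δh = 1.59×10^-3 m = 0.159 cm.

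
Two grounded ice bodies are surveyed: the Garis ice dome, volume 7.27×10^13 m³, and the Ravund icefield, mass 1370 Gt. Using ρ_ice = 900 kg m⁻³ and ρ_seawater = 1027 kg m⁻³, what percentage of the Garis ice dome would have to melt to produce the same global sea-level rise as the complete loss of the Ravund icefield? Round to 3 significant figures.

Equal sea-level rise means equal mass of meltwater, i.e. equal mass of ice lost.
Ice mass of Ravund: 1.370×10^15 kg; ice mass of Garis: 6.543×10^16 kg.
Fraction required = 1.370×10^15 / 6.543×10^16 = 0.0209 → 2.09 %.

≈ 2.09 %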